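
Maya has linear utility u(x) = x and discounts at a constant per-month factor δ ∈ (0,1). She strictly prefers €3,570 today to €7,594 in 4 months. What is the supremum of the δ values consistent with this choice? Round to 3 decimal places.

Comparing present values: 3570 > δ^4·7594.
Hence δ^4 < 3570/7594 = 0.47011, and x ↦ x^(1/4) is increasing on (0,∞).
δ < 0.47011^(1/4) = 0.828.

δ < 0.828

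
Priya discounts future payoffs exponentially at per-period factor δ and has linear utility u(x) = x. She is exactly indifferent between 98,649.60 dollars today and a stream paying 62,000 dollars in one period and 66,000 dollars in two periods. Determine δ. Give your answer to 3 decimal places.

The stream is worth 62000δ + 66000δ² today, so 62000δ + 66000δ² = 98649.60.
So 66000δ² + 62000δ − 98649.60 = 0.
By the quadratic formula (taking the positive root), δ = (−62000 + √29887494400.00) / 132000 ≈ 0.840.

δ ≈ 0.840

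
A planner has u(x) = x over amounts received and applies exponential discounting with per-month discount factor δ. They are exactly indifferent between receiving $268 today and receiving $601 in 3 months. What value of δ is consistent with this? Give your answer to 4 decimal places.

δ ≈ 0.7640

The payoff in 3 months is discounted by δ^3, so u(268) = δ^3·u(601) and δ^3 = u(268)/u(601).
With u(x) = x: δ^3 = 268/601 = 0.44592.
So δ = 0.44592^(1/3) ≈ 0.7640.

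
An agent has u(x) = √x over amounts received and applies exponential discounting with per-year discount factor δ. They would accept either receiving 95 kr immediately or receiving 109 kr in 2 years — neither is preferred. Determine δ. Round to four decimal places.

The payoff in 2 years is discounted by δ^2, so u(95) = δ^2·u(109) and δ^2 = u(95)/u(109).
Since u(x) = √x, δ^2 = √(95/109) = 0.93357.
So δ = 0.93357^(1/2) ≈ 0.9662.

δ ≈ 0.9662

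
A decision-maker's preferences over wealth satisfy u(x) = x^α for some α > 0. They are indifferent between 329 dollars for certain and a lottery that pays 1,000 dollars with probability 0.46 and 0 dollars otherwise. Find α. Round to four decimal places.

α ≈ 0.6985

The lottery's expected utility is 0.46·u(1000) + 0.54·u(0) = 0.46·1000^α (since u(0) = 0 for α > 0).
Indifference: 329^α = 0.46·1000^α, so (329/1000)^α = 0.46.
Taking logs: α·ln(329/1000) = ln(0.46), so α = -0.7765288 / -1.1116975 ≈ 0.6985.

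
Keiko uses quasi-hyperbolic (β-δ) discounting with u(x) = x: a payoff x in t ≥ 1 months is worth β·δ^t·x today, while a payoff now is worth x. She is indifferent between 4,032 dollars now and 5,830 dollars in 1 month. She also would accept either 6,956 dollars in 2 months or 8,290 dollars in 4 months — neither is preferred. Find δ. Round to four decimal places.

δ ≈ 0.9160

Both payoffs in the second observation are in the future, so β drops out: δ^2·6956 = δ^4·8290 ⇒ δ^2 = 6956/8290 = 0.83908, so δ = 0.91601.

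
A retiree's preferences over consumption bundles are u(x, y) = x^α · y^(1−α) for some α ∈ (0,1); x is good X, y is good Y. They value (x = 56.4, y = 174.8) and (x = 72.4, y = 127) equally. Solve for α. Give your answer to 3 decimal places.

The Cobb–Douglas utilities coincide, so 56.4^α·174.8^(1−α) = 72.4^α·127^(1−α).
Taking logs: α·ln 56.4 + (1−α)·ln 174.8 = α·ln 72.4 + (1−α)·ln 127, i.e. α·-0.249737 = (1−α)·-0.319455.
So α/(1−α) = (-0.319455)/(-0.249737) = 1.279166, and α = 1.279166/2.279166 ≈ 0.561.

α ≈ 0.561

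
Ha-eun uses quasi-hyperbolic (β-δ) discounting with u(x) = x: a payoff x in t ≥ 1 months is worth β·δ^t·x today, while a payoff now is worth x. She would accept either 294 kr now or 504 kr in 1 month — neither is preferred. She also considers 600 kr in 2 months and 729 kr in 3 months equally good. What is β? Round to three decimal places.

From the later pair, β·δ^2·600 = β·δ^3·729; dividing through, δ = 600/729 = 0.82305.
The first indifference: 294 = β·δ·504, so β = 294/(δ·504) = 294/(0.82305·504) ≈ 0.709.

β ≈ 0.709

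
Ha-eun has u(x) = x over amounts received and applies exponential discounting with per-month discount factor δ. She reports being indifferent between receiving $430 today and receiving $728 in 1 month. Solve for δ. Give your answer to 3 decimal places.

δ ≈ 0.591

The payoff in 1 month is discounted by δ, so u(430) = δ·u(728) and δ = u(430)/u(728).
With u(x) = x: δ = 430/728 = 0.59066.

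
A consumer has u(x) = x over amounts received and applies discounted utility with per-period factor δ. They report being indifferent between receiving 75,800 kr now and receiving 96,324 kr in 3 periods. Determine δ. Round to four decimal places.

Indifference means u(75800) = δ^3 · u(96324), so δ^3 = u(75800)/u(96324).
With u(x) = x: δ^3 = 75800/96324 = 0.78693.
Taking the cube root: δ = 0.78693^(1/3) ≈ 0.9232.

δ ≈ 0.9232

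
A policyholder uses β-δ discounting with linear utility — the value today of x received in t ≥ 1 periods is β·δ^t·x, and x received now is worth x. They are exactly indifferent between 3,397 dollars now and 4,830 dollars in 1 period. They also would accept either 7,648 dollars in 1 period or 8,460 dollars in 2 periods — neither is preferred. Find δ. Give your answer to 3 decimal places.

The second indifference involves only future payoffs, so β cancels: β·δ^1·7648 = β·δ^2·8460, giving δ = 7648/8460 = 0.90402.

δ ≈ 0.904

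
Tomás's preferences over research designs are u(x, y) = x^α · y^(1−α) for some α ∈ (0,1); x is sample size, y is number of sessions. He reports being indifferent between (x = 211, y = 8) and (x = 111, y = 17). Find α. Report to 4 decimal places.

The Cobb–Douglas utilities coincide, so 211^α·8^(1−α) = 111^α·17^(1−α).
(211/111)^α = (17/8)^(1−α); take logs: α·ln(211/111) = (1−α)·ln(17/8), i.e. α·0.6423279 = (1−α)·0.7537718.
With A = 0.6423279 and B = 0.7537718: α·A = (1−α)·B, so α = B/(A+B) = 0.7537718/1.3960997 ≈ 0.5399.

α ≈ 0.5399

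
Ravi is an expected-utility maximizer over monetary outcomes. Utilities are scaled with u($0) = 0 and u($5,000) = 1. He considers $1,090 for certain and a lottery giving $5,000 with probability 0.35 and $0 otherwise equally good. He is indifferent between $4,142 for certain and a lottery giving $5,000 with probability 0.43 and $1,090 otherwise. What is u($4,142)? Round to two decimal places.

The first gamble pins u($1,090): it must equal 0.35·1 + 0.65·0 = 0.35.
The second indifference gives u($4,142) = 0.43·u($5,000) + 0.57·u($1,090) = 0.43·1.00 + 0.57·0.35 = 0.6295.

0.63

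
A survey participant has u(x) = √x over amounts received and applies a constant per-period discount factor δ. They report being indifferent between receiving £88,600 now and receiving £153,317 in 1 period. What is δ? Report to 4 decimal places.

Equating discounted utilities: u(88600) = δ·u(153317) ⇒ δ = u(88600)/u(153317).
With u(x) = √x: δ = √88600/√153317 = √(88600/153317) = 0.76019.

δ ≈ 0.7602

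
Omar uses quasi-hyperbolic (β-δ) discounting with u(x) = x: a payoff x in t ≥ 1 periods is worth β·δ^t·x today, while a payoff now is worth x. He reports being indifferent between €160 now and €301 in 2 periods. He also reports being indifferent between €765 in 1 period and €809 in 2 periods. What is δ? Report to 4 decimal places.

From the later pair, β·δ^1·765 = β·δ^2·809; dividing through, δ = 765/809 = 0.94561.

δ ≈ 0.9456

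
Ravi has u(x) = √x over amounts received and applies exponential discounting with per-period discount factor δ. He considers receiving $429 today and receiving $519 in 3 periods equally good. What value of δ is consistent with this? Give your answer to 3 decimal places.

δ ≈ 0.969

Indifference means u(429) = δ^3 · u(519), so δ^3 = u(429)/u(519).
Since u(x) = √x, δ^3 = √(429/519) = 0.90917.
Hence δ = (0.90917)^(1/3) = 0.96876.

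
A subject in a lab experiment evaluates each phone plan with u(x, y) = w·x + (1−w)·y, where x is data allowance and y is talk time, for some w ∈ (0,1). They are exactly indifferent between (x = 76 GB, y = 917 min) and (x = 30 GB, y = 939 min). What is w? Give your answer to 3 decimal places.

Indifference: w·76 + (1−w)·917 = w·30 + (1−w)·939.
Collecting terms: w·46 = (1−w)·22.
The marginal rate of substitution is 22/46, so w = 22/(46+22) = 0.324.

w = 0.324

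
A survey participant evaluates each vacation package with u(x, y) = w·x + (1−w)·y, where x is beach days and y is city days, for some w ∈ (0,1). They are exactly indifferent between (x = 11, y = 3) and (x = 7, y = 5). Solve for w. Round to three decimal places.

Indifference: w·11 + (1−w)·3 = w·7 + (1−w)·5.
Collecting terms: w·4 = (1−w)·2.
Hence w = 2/(4+2) = 2/6 = 0.333.

w = 0.333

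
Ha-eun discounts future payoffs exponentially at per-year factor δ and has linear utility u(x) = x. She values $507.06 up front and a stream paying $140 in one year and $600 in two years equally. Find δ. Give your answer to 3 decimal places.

δ ≈ 0.810

The stream is worth 140δ + 600δ² today, so 140δ + 600δ² = 507.06.
That is, 600δ² + 140δ − 507.06 = 0, a quadratic in δ.
By the quadratic formula (taking the positive root), δ = (−140 + √1236544.00) / 1200 ≈ 0.810.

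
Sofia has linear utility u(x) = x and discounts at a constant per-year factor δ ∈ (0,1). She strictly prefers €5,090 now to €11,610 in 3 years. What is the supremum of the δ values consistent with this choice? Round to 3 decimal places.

δ < 0.760

Under u(x) = x this choice says 5090 > δ^3·11610.
Dividing by 11610: δ^3 < 0.43842. Both sides are positive, so the cube root keeps the direction.
δ < 0.43842^(1/3) = 0.760.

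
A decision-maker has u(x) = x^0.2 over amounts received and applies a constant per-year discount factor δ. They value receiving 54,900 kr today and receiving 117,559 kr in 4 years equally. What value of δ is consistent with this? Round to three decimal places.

δ ≈ 0.963

Equating discounted utilities: u(54900) = δ^4·u(117559) ⇒ δ^4 = u(54900)/u(117559).
With u(x) = x^0.2: δ^4 = 54900^0.2/117559^0.2 = (54900/117559)^0.2 = 0.85874.
Taking the 4th root: δ = 0.85874^(1/4) ≈ 0.963.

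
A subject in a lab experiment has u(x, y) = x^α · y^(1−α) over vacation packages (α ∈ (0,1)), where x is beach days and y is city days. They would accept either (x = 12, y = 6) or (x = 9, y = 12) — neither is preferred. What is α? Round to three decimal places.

α ≈ 0.707

The Cobb–Douglas utilities coincide, so 12^α·6^(1−α) = 9^α·12^(1−α).
Taking logs: α·ln 12 + (1−α)·ln 6 = α·ln 9 + (1−α)·ln 12, i.e. α·0.287682 = (1−α)·0.693147.
So α/(1−α) = (0.693147)/(0.287682) = 2.409421, and α = 2.409421/3.409421 ≈ 0.707.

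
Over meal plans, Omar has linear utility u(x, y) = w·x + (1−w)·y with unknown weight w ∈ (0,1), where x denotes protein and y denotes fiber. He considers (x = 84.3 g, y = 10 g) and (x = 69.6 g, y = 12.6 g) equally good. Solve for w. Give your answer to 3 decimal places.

w = 0.150

u(84.3,10) = u(69.6,12.6) means w·84.3 + (1−w)·10 = w·69.6 + (1−w)·12.6.
Rearranging, 14.7·w − 2.6·(1−w) = 0.
The marginal rate of substitution is 2.6/14.7, so w = 2.6/(14.7+2.6) = 0.150.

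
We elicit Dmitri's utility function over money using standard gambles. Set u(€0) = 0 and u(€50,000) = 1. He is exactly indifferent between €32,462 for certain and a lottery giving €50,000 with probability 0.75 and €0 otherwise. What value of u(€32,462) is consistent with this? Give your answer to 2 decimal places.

By the standard-gamble method, u(€32,462) is just the indifference probability on the best outcome: 0.75.

0.75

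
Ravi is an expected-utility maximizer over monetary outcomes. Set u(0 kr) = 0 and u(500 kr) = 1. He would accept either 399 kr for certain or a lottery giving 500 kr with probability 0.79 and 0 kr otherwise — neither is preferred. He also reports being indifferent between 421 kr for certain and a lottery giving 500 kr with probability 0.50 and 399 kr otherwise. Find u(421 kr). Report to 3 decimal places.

0.895

First, u(399 kr) = 0.79·u(500 kr) + 0.21·u(0 kr) = 0.79.
Then u(421 kr) = 0.50·u(500 kr) + 0.50·u(399 kr) = 0.50·1.00 + 0.50·0.79 = 0.8950.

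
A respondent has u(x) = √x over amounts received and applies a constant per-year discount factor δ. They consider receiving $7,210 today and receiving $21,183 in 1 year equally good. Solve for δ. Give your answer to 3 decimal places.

δ ≈ 0.583

Indifference means u(7210) = δ · u(21183), so δ = u(7210)/u(21183).
With u(x) = √x: δ = √7210/√21183 = √(7210/21183) = 0.58341.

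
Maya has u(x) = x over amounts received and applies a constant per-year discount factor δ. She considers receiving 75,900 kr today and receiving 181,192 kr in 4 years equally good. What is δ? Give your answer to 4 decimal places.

δ ≈ 0.8045

Indifference means u(75900) = δ^4 · u(181192), so δ^4 = u(75900)/u(181192).
With u(x) = x: δ^4 = 75900/181192 = 0.41889.
Hence δ = (0.41889)^(1/4) = 0.804499.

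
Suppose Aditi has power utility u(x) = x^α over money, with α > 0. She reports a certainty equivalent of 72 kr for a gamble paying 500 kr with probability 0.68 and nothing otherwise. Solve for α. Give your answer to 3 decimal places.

The lottery's expected utility is 0.68·u(500) + 0.32·u(0) = 0.68·500^α (since u(0) = 0 for α > 0).
Indifference: 72^α = 0.68·500^α, so (72/500)^α = 0.68.
Taking logs: α·ln(72/500) = ln(0.68), so α = -0.385662 / -1.937942 ≈ 0.199.

α ≈ 0.199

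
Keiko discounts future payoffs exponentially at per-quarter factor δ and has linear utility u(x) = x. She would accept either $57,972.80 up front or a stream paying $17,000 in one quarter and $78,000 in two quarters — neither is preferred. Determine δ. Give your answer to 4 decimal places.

The stream is worth 17000δ + 78000δ² today, so 17000δ + 78000δ² = 57972.80.
So 78000δ² + 17000δ − 57972.80 = 0.
By the quadratic formula (taking the positive root), δ = (−17000 + √18376513600.00) / 156000 ≈ 0.7600.

δ ≈ 0.7600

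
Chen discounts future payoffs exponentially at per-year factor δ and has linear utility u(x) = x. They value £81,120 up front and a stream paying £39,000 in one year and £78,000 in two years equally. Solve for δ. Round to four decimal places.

δ ≈ 0.8000

Equating present values: 81120 = 39000δ + 78000δ².
So 78000δ² + 39000δ − 81120 = 0.
The positive root is δ = [−39000 + √(39000² + 4·78000·81120)] / (2·78000) = (−39000 + 163800.000)/156000 ≈ 0.8000.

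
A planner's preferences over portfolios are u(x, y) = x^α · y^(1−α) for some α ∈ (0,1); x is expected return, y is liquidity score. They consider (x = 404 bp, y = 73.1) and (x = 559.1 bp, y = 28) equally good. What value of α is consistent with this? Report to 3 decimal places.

α ≈ 0.747

Indifference: 404^α · 73.1^(1−α) = 559.1^α · 28^(1−α).
(404/559.1)^α = (28/73.1)^(1−α); take logs: α·ln(404/559.1) = (1−α)·ln(28/73.1), i.e. α·-0.324913 = (1−α)·-0.959624.
So α/(1−α) = (-0.959624)/(-0.324913) = 2.953480, and α = 2.953480/3.953480 ≈ 0.747.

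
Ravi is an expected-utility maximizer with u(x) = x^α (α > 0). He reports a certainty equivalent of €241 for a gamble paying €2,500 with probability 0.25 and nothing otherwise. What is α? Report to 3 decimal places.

The lottery's expected utility is 0.25·u(2500) + 0.75·u(0) = 0.25·2500^α (since u(0) = 0 for α > 0).
Indifference: 241^α = 0.25·2500^α, so (241/2500)^α = 0.25.
Taking logs: α·ln(241/2500) = ln(0.25), so α = -1.386294 / -2.339249 ≈ 0.593.

α ≈ 0.593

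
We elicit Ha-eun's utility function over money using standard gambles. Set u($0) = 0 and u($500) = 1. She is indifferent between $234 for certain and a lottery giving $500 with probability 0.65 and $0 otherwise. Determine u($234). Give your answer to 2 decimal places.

By the standard-gamble method, u($234) is just the indifference probability on the best outcome: 0.65.

0.65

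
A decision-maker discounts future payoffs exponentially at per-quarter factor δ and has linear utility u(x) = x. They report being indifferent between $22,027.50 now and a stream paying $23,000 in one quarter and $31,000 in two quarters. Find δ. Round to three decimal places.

δ ≈ 0.550

The stream is worth 23000δ + 31000δ² today, so 23000δ + 31000δ² = 22027.50.
Rearranged: 31000δ² + 23000δ − 22027.50 = 0.
By the quadratic formula (taking the positive root), δ = (−23000 + √3260410000.00) / 62000 ≈ 0.550.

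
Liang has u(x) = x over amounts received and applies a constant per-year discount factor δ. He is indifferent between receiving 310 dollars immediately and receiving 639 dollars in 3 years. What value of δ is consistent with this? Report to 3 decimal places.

δ ≈ 0.786

The payoff in 3 years is discounted by δ^3, so u(310) = δ^3·u(639) and δ^3 = u(310)/u(639).
With u(x) = x: δ^3 = 310/639 = 0.48513.
Hence δ = (0.48513)^(1/3) = 0.78575.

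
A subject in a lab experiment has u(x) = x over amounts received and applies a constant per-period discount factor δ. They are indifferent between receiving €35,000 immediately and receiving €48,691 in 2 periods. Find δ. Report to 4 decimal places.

Equating discounted utilities: u(35000) = δ^2·u(48691) ⇒ δ^2 = u(35000)/u(48691).
With u(x) = x: δ^2 = 35000/48691 = 0.71882.
Hence δ = (0.71882)^(1/2) = 0.847832.

δ ≈ 0.8478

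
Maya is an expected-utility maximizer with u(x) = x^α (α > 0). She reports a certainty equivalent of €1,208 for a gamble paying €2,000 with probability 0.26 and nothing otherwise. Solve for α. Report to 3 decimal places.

α ≈ 2.672

Since u(0) = 0, the lottery's EU is 0.26·2000^α.
Equating: 1208^α = 0.26·2000^α, i.e. 0.6040^α = 0.26.
Taking logs: α·ln(1208/2000) = ln(0.26), so α = -1.347074 / -0.504181 ≈ 2.672.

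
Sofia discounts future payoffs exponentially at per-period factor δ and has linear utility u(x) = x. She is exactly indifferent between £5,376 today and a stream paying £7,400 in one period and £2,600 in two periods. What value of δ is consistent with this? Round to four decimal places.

δ ≈ 0.6000

Equating present values: 5376 = 7400δ + 2600δ².
Rearranged: 2600δ² + 7400δ − 5376 = 0.
δ = (−7400 + √(7400² + 4·2600·5376)) / (2·2600) = (−7400 + √110670400.00) / 5200 ≈ 0.6000.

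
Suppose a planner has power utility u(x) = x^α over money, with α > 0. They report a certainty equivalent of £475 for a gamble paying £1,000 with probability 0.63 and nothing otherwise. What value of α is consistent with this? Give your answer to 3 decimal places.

α ≈ 0.621

Since u(0) = 0, the lottery's EU is 0.63·1000^α.
Indifference: 475^α = 0.63·1000^α, so (475/1000)^α = 0.63.
Taking logs: α·ln(475/1000) = ln(0.63), so α = -0.462035 / -0.744440 ≈ 0.621.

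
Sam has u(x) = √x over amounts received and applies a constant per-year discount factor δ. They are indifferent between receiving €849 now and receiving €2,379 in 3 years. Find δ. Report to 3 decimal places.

Indifference means u(849) = δ^3 · u(2379), so δ^3 = u(849)/u(2379).
With u(x) = √x: δ^3 = √849/√2379 = √(849/2379) = 0.59739.
Taking the cube root: δ = 0.59739^(1/3) ≈ 0.842.

δ ≈ 0.842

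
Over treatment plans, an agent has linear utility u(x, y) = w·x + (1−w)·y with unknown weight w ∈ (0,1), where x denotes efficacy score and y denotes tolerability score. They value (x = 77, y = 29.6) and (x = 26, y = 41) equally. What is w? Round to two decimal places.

w = 0.18

Equating utilities: w·77 + (1−w)·29.6 = w·26 + (1−w)·41.
Rearranging, 51·w − 11.4·(1−w) = 0.
The marginal rate of substitution is 11.4/51, so w = 11.4/(51+11.4) = 0.18.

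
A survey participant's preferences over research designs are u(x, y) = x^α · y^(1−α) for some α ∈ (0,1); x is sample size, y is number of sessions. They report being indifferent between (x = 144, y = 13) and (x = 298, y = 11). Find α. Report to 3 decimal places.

Indifference: 144^α · 13^(1−α) = 298^α · 11^(1−α).
(144/298)^α = (11/13)^(1−α); take logs: α·ln(144/298) = (1−α)·ln(11/13), i.e. α·-0.727280 = (1−α)·-0.167054.
With A = -0.727280 and B = -0.167054: α·A = (1−α)·B, so α = B/(A+B) = -0.167054/-0.894334 ≈ 0.187.

α ≈ 0.187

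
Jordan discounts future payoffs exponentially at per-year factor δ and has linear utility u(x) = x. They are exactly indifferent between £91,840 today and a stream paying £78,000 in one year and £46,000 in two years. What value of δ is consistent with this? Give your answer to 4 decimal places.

Present value of the stream is 78000·δ + 46000·δ². Indifference gives 78000δ + 46000δ² = 91840.
Rearranged: 46000δ² + 78000δ − 91840 = 0.
The positive root is δ = [−78000 + √(78000² + 4·46000·91840)] / (2·46000) = (−78000 + 151600.000)/92000 ≈ 0.8000.

δ ≈ 0.8000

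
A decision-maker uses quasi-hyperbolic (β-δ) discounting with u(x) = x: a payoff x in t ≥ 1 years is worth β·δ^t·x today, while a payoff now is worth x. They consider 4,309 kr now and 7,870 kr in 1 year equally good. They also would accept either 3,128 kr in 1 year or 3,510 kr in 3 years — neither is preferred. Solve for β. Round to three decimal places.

Both payoffs in the second observation are in the future, so β drops out: δ^1·3128 = δ^3·3510 ⇒ δ^2 = 3128/3510 = 0.89117, so δ = 0.94402.
Substituting δ into 4309 = β·δ·7870: β = 4309/(7429.414) ≈ 0.580.

β ≈ 0.580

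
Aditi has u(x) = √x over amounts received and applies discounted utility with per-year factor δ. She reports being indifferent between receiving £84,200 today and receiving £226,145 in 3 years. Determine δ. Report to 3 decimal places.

The payoff in 3 years is discounted by δ^3, so u(84200) = δ^3·u(226145) and δ^3 = u(84200)/u(226145).
Since u(x) = √x, δ^3 = √(84200/226145) = 0.61019.
Hence δ = (0.61019)^(1/3) = 0.84818.

δ ≈ 0.848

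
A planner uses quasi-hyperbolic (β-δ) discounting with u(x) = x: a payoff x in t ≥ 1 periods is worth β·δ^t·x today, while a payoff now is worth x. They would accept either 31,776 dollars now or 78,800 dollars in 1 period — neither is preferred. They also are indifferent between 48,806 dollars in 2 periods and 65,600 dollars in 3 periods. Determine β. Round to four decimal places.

β ≈ 0.5420

The second indifference involves only future payoffs, so β cancels: β·δ^2·48806 = β·δ^3·65600, giving δ = 48806/65600 = 0.74399.
Now use the now-vs-future pair: 31776 = β·δ·78800 gives β = 31776/(0.74399·78800) ≈ 0.5420.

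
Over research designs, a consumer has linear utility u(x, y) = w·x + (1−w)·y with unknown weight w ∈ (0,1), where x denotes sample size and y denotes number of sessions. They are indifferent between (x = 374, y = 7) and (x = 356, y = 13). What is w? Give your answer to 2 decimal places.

w = 0.25

Equating utilities: w·374 + (1−w)·7 = w·356 + (1−w)·13.
Collecting terms: w·18 = (1−w)·6.
The marginal rate of substitution is 6/18, so w = 6/(18+6) = 0.25.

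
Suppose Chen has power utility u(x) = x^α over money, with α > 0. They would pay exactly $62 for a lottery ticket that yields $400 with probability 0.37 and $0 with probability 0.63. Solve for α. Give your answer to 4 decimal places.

α ≈ 0.5333

The lottery's expected utility is 0.37·u(400) + 0.63·u(0) = 0.37·400^α (since u(0) = 0 for α > 0).
Setting u(62) equal to that: 62^α = 0.37·400^α ⇒ (62/400)^α = 0.37.
α = ln(0.37) / ln(62/400) = -0.9942523/-1.8643302 ≈ 0.5333.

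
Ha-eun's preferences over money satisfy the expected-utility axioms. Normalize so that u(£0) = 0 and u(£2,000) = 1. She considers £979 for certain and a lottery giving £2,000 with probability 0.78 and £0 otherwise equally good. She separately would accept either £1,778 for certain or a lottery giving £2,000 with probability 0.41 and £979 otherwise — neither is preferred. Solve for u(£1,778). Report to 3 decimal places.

The first gamble pins u(£979): it must equal 0.78·1 + 0.22·0 = 0.78.
Then u(£1,778) = 0.41·u(£2,000) + 0.59·u(£979) = 0.41·1.00 + 0.59·0.78 = 0.8702.

0.870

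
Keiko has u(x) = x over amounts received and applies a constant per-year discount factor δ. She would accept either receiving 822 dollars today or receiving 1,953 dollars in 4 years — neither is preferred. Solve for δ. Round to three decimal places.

δ ≈ 0.805

Indifference means u(822) = δ^4 · u(1953), so δ^4 = u(822)/u(1953).
With u(x) = x: δ^4 = 822/1953 = 0.42089.
So δ = 0.42089^(1/4) ≈ 0.805.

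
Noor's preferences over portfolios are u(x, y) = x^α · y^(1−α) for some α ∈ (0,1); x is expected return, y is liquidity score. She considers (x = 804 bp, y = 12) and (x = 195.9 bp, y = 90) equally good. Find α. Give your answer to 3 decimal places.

α ≈ 0.588

The Cobb–Douglas utilities coincide, so 804^α·12^(1−α) = 195.9^α·90^(1−α).
Rearrange to (804/195.9)^α = (90/12)^(1−α) and take logs: α·1.411995 = (1−α)·2.014903.
With A = 1.411995 and B = 2.014903: α·A = (1−α)·B, so α = B/(A+B) = 2.014903/3.426898 ≈ 0.588.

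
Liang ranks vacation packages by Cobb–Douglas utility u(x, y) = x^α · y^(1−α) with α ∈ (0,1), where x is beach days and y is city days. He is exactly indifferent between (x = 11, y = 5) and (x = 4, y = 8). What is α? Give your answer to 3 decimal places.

Set the two utilities equal: 11^α·5^(1−α) = 4^α·8^(1−α).
Rearrange to (11/4)^α = (8/5)^(1−α) and take logs: α·1.011601 = (1−α)·0.470004.
With A = 1.011601 and B = 0.470004: α·A = (1−α)·B, so α = B/(A+B) = 0.470004/1.481605 ≈ 0.317.

α ≈ 0.317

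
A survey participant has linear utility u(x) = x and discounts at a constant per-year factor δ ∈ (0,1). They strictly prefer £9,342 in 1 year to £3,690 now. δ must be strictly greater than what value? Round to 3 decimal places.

Comparing present values: 3690 < δ·9342.
Dividing through by 9342 gives δ > 0.39499.

δ > 0.395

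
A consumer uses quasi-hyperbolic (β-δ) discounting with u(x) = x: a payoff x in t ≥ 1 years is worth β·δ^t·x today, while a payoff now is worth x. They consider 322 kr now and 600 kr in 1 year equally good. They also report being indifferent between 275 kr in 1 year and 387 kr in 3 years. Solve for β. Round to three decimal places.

From the later pair, β·δ^1·275 = β·δ^3·387; dividing through, δ^2 = 275/387 = 0.71059, so δ = 0.84297.
Now use the now-vs-future pair: 322 = β·δ·600 gives β = 322/(0.84297·600) ≈ 0.637.

β ≈ 0.637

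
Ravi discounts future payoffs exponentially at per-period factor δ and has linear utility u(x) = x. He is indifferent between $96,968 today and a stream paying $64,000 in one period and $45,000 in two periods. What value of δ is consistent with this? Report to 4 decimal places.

δ ≈ 0.9200

Equating present values: 96968 = 64000δ + 45000δ².
That is, 45000δ² + 64000δ − 96968 = 0, a quadratic in δ.
By the quadratic formula (taking the positive root), δ = (−64000 + √21550240000.00) / 90000 ≈ 0.9200.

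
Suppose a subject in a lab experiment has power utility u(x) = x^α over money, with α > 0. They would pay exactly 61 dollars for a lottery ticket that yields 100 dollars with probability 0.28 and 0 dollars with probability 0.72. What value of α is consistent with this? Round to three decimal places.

α ≈ 2.575

The lottery's expected utility is 0.28·u(100) + 0.72·u(0) = 0.28·100^α (since u(0) = 0 for α > 0).
Equating: 61^α = 0.28·100^α, i.e. 0.6100^α = 0.28.
Taking logs: α·ln(61/100) = ln(0.28), so α = -1.272966 / -0.494296 ≈ 2.575.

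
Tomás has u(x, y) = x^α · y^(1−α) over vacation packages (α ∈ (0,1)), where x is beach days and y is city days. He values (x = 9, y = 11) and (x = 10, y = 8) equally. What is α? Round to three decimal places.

α ≈ 0.751

Set the two utilities equal: 9^α·11^(1−α) = 10^α·8^(1−α).
Taking logs: α·ln 9 + (1−α)·ln 11 = α·ln 10 + (1−α)·ln 8, i.e. α·-0.105361 = (1−α)·-0.318454.
So α/(1−α) = (-0.318454)/(-0.105361) = 3.022504, and α = 3.022504/4.022504 ≈ 0.751.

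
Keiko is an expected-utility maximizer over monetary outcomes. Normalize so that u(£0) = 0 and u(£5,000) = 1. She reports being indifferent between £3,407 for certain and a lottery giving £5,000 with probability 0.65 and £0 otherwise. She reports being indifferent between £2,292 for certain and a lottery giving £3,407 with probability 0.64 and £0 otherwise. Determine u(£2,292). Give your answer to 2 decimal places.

First, u(£3,407) = 0.65·u(£5,000) + 0.35·u(£0) = 0.65.
Chaining: u(£2,292) = 0.64·0.65 + 0.36·0.00 = 0.4160.

0.42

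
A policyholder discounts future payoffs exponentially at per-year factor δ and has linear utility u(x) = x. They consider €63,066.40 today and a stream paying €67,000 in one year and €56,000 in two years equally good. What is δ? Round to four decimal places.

Equating present values: 63066.40 = 67000δ + 56000δ².
That is, 56000δ² + 67000δ − 63066.40 = 0, a quadratic in δ.
By the quadratic formula (taking the positive root), δ = (−67000 + √18615873600.00) / 112000 ≈ 0.6200.

δ ≈ 0.6200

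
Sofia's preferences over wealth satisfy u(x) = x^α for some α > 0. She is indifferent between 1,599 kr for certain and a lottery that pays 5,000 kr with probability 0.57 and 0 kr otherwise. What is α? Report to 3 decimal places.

α ≈ 0.493

Since u(0) = 0, the lottery's EU is 0.57·5000^α.
Setting u(1599) equal to that: 1599^α = 0.57·5000^α ⇒ (1599/5000)^α = 0.57.
Take logs: α = ln 0.57 / ln(1599/5000) ≈ 0.49306.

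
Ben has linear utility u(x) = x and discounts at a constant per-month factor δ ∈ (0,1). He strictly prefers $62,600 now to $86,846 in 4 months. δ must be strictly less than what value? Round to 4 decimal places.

δ < 0.9214

Under u(x) = x this choice says 62600 > δ^4·86846.
Hence δ^4 < 62600/86846 = 0.72082, and x ↦ x^(1/4) is increasing on (0,∞).
δ < (62600/86846)^(1/4) ≈ 0.9214.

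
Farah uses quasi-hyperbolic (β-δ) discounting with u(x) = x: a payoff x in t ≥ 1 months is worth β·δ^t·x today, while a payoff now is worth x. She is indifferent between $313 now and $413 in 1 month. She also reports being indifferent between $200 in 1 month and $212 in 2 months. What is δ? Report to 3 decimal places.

The second indifference involves only future payoffs, so β cancels: β·δ^1·200 = β·δ^2·212, giving δ = 200/212 = 0.94340.

δ ≈ 0.943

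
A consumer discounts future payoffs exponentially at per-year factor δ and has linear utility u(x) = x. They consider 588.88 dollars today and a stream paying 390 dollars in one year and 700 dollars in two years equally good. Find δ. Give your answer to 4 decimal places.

δ ≈ 0.6800

Equating present values: 588.88 = 390δ + 700δ².
Rearranged: 700δ² + 390δ − 588.88 = 0.
δ = (−390 + √(390² + 4·700·588.88)) / (2·700) = (−390 + √1800964.00) / 1400 ≈ 0.6800.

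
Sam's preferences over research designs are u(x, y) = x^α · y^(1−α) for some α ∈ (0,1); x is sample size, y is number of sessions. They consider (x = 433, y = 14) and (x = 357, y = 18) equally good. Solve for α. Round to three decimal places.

Set the two utilities equal: 433^α·14^(1−α) = 357^α·18^(1−α).
Rearrange to (433/357)^α = (18/14)^(1−α) and take logs: α·0.193002 = (1−α)·0.251314.
So α/(1−α) = (0.251314)/(0.193002) = 1.302132, and α = 1.302132/2.302132 ≈ 0.566.

α ≈ 0.566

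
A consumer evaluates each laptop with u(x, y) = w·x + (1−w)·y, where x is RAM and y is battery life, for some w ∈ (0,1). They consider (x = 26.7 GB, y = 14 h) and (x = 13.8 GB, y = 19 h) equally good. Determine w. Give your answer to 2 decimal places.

w = 0.28

Indifference: w·26.7 + (1−w)·14 = w·13.8 + (1−w)·19.
Rearranging, 12.9·w − 5·(1−w) = 0.
So w/(1−w) = 5/12.9 = 0.3876, giving w = 5/(12.9+5) = 0.28.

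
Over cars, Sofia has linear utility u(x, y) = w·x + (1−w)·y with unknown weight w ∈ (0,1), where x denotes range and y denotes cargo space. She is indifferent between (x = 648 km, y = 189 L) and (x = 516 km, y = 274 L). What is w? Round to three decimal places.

Equating utilities: w·648 + (1−w)·189 = w·516 + (1−w)·274.
w·(648−516) = (1−w)·(274−189), i.e. w·132 = (1−w)·85.
So w/(1−w) = 85/132 = 0.6439, giving w = 85/(132+85) = 0.392.

w = 0.392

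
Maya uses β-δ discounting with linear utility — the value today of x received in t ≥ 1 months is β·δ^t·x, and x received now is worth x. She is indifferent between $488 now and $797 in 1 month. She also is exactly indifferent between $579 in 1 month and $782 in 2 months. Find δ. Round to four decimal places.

From the later pair, β·δ^1·579 = β·δ^2·782; dividing through, δ = 579/782 = 0.74041.

δ ≈ 0.7404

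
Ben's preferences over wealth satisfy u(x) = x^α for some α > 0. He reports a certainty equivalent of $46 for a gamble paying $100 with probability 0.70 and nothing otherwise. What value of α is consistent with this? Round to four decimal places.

EU(lottery) = 0.70·100^α + 0.30·0 = 0.70·100^α.
Equating: 46^α = 0.70·100^α, i.e. 0.4600^α = 0.70.
Taking logs: α·ln(46/100) = ln(0.70), so α = -0.3566749 / -0.7765288 ≈ 0.4593.

α ≈ 0.4593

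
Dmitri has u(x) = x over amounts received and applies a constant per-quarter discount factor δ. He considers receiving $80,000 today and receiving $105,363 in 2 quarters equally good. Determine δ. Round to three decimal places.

Equating discounted utilities: u(80000) = δ^2·u(105363) ⇒ δ^2 = u(80000)/u(105363).
With u(x) = x: δ^2 = 80000/105363 = 0.75928.
Taking the square root: δ = 0.75928^(1/2) ≈ 0.871.

δ ≈ 0.871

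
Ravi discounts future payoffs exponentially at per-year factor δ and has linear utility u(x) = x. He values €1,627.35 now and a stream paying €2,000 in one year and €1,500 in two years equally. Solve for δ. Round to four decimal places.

δ ≈ 0.5700

Present value of the stream is 2000·δ + 1500·δ². Indifference gives 2000δ + 1500δ² = 1627.35.
So 1500δ² + 2000δ − 1627.35 = 0.
By the quadratic formula (taking the positive root), δ = (−2000 + √13764100.00) / 3000 ≈ 0.5700.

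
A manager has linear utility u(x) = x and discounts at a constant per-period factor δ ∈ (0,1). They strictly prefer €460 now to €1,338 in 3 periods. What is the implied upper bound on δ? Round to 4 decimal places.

Under u(x) = x this choice says 460 > δ^3·1338.
Dividing by 1338: δ^3 < 0.34380. Both sides are positive, so the cube root keeps the direction.
δ < 0.34380^(1/3) = 0.7005.

δ < 0.7005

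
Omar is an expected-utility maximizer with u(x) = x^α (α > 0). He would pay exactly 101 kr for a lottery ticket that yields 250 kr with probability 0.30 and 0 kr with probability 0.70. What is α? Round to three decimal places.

α ≈ 1.328

EU(lottery) = 0.30·250^α + 0.70·0 = 0.30·250^α.
Equating: 101^α = 0.30·250^α, i.e. 0.4040^α = 0.30.
Take logs: α = ln 0.30 / ln(101/250) ≈ 1.32839.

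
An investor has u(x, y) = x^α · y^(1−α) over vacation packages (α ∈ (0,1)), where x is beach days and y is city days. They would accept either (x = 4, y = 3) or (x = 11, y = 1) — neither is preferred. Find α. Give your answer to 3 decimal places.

α ≈ 0.521

Indifference: 4^α · 3^(1−α) = 11^α · 1^(1−α).
Taking logs: α·ln 4 + (1−α)·ln 3 = α·ln 11 + (1−α)·ln 1, i.e. α·-1.011601 = (1−α)·-1.098612.
With A = -1.011601 and B = -1.098612: α·A = (1−α)·B, so α = B/(A+B) = -1.098612/-2.110213 ≈ 0.521.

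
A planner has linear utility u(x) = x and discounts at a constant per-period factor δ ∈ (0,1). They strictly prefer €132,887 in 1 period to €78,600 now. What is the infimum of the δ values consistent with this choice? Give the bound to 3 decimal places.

δ > 0.591

Comparing present values: 78600 < δ·132887.
Dividing through by 132887 gives δ > 0.59148.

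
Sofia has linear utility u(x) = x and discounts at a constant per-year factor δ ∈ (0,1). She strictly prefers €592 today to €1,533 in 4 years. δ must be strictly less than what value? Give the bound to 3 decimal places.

δ < 0.788

The preference means 592 > δ^4·1533.
So δ^4 < 592/1533 = 0.38617; taking the 4th root of both positive sides preserves the inequality.
δ < (592/1533)^(1/4) ≈ 0.788.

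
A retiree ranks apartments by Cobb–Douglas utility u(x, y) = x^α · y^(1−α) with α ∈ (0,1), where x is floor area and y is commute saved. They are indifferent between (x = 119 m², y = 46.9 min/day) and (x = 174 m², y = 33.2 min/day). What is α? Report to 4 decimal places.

Indifference: 119^α · 46.9^(1−α) = 174^α · 33.2^(1−α).
Rearrange to (119/174)^α = (33.2/46.9)^(1−α) and take logs: α·-0.3799318 = (1−α)·-0.3454678.
With A = -0.3799318 and B = -0.3454678: α·A = (1−α)·B, so α = B/(A+B) = -0.3454678/-0.7253996 ≈ 0.4762.

α ≈ 0.4762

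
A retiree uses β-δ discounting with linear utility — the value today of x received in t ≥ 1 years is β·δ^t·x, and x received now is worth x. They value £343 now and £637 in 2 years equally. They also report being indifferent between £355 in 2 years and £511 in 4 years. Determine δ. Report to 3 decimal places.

Both payoffs in the second observation are in the future, so β drops out: δ^2·355 = δ^4·511 ⇒ δ^2 = 355/511 = 0.69472, so δ = 0.83350.

δ ≈ 0.833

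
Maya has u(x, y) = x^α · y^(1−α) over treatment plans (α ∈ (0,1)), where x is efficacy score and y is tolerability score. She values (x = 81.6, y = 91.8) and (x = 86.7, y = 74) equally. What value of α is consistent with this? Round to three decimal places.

α ≈ 0.780

Set the two utilities equal: 81.6^α·91.8^(1−α) = 86.7^α·74^(1−α).
Taking logs: α·ln 81.6 + (1−α)·ln 91.8 = α·ln 86.7 + (1−α)·ln 74, i.e. α·-0.060625 = (1−α)·-0.215547.
Thus α·(-0.276172) = -0.215547, so α = -0.215547/-0.276172 ≈ 0.780.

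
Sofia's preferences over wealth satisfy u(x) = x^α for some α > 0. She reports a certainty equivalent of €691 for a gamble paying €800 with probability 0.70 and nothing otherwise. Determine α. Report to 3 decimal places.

Since u(0) = 0, the lottery's EU is 0.70·800^α.
Setting u(691) equal to that: 691^α = 0.70·800^α ⇒ (691/800)^α = 0.70.
Take logs: α = ln 0.70 / ln(691/800) ≈ 2.43511.

α ≈ 2.435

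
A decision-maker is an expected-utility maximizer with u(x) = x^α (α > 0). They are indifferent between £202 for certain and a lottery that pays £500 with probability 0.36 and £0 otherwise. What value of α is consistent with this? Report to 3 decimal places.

α ≈ 1.127

EU(lottery) = 0.36·500^α + 0.64·0 = 0.36·500^α.
Indifference: 202^α = 0.36·500^α, so (202/500)^α = 0.36.
α = ln(0.36) / ln(202/500) = -1.021651/-0.906340 ≈ 1.127.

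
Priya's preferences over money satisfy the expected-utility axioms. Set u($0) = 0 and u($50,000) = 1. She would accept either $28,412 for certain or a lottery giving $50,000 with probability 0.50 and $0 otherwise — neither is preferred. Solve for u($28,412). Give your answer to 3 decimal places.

0.500

The indifference gives u($28,412) = 0.50·u($50,000) + 0.50·u($0) = 0.50·1 + 0.50·0 = 0.50.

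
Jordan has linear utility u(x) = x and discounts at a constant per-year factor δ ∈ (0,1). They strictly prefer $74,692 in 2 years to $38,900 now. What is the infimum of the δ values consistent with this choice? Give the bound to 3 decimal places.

δ > 0.722

The preference means 38900 < δ^2·74692.
So δ^2 > 38900/74692 = 0.52081; taking the square root of both positive sides preserves the inequality.
δ > (38900/74692)^(1/2) ≈ 0.722.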